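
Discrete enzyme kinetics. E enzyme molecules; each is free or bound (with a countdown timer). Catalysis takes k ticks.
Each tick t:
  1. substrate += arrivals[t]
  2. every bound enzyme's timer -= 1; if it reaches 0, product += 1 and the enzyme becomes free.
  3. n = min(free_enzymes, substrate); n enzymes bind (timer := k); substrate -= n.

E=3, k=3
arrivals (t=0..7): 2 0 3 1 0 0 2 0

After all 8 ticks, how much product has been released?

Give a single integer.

t=0: arr=2 -> substrate=0 bound=2 product=0
t=1: arr=0 -> substrate=0 bound=2 product=0
t=2: arr=3 -> substrate=2 bound=3 product=0
t=3: arr=1 -> substrate=1 bound=3 product=2
t=4: arr=0 -> substrate=1 bound=3 product=2
t=5: arr=0 -> substrate=0 bound=3 product=3
t=6: arr=2 -> substrate=0 bound=3 product=5
t=7: arr=0 -> substrate=0 bound=3 product=5

Answer: 5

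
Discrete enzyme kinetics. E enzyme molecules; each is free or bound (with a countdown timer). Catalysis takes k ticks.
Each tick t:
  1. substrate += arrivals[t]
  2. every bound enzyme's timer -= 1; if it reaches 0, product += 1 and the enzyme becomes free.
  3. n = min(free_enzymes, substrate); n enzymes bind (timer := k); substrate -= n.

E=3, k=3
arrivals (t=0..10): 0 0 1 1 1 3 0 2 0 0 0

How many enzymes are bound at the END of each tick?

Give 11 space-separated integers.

t=0: arr=0 -> substrate=0 bound=0 product=0
t=1: arr=0 -> substrate=0 bound=0 product=0
t=2: arr=1 -> substrate=0 bound=1 product=0
t=3: arr=1 -> substrate=0 bound=2 product=0
t=4: arr=1 -> substrate=0 bound=3 product=0
t=5: arr=3 -> substrate=2 bound=3 product=1
t=6: arr=0 -> substrate=1 bound=3 product=2
t=7: arr=2 -> substrate=2 bound=3 product=3
t=8: arr=0 -> substrate=1 bound=3 product=4
t=9: arr=0 -> substrate=0 bound=3 product=5
t=10: arr=0 -> substrate=0 bound=2 product=6

Answer: 0 0 1 2 3 3 3 3 3 3 2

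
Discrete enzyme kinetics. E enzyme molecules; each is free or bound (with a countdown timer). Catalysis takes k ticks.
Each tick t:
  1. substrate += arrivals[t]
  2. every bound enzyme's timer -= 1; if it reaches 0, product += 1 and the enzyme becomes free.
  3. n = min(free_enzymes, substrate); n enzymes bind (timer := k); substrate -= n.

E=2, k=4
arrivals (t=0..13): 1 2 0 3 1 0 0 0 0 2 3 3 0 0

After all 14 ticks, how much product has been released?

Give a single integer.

Answer: 6

Derivation:
t=0: arr=1 -> substrate=0 bound=1 product=0
t=1: arr=2 -> substrate=1 bound=2 product=0
t=2: arr=0 -> substrate=1 bound=2 product=0
t=3: arr=3 -> substrate=4 bound=2 product=0
t=4: arr=1 -> substrate=4 bound=2 product=1
t=5: arr=0 -> substrate=3 bound=2 product=2
t=6: arr=0 -> substrate=3 bound=2 product=2
t=7: arr=0 -> substrate=3 bound=2 product=2
t=8: arr=0 -> substrate=2 bound=2 product=3
t=9: arr=2 -> substrate=3 bound=2 product=4
t=10: arr=3 -> substrate=6 bound=2 product=4
t=11: arr=3 -> substrate=9 bound=2 product=4
t=12: arr=0 -> substrate=8 bound=2 product=5
t=13: arr=0 -> substrate=7 bound=2 product=6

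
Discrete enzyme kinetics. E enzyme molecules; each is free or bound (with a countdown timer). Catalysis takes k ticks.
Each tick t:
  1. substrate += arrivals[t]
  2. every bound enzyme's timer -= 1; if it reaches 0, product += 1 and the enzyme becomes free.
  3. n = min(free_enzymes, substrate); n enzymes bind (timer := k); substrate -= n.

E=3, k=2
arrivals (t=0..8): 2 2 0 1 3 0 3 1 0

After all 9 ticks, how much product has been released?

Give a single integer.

t=0: arr=2 -> substrate=0 bound=2 product=0
t=1: arr=2 -> substrate=1 bound=3 product=0
t=2: arr=0 -> substrate=0 bound=2 product=2
t=3: arr=1 -> substrate=0 bound=2 product=3
t=4: arr=3 -> substrate=1 bound=3 product=4
t=5: arr=0 -> substrate=0 bound=3 product=5
t=6: arr=3 -> substrate=1 bound=3 product=7
t=7: arr=1 -> substrate=1 bound=3 product=8
t=8: arr=0 -> substrate=0 bound=2 product=10

Answer: 10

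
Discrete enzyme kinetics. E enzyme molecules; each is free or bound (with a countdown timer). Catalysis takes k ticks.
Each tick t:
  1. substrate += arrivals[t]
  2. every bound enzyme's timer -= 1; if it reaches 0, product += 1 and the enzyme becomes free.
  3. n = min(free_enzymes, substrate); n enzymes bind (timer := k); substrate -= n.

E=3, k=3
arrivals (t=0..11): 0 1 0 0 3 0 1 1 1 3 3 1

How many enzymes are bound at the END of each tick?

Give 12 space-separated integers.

Answer: 0 1 1 1 3 3 3 2 3 3 3 3

Derivation:
t=0: arr=0 -> substrate=0 bound=0 product=0
t=1: arr=1 -> substrate=0 bound=1 product=0
t=2: arr=0 -> substrate=0 bound=1 product=0
t=3: arr=0 -> substrate=0 bound=1 product=0
t=4: arr=3 -> substrate=0 bound=3 product=1
t=5: arr=0 -> substrate=0 bound=3 product=1
t=6: arr=1 -> substrate=1 bound=3 product=1
t=7: arr=1 -> substrate=0 bound=2 product=4
t=8: arr=1 -> substrate=0 bound=3 product=4
t=9: arr=3 -> substrate=3 bound=3 product=4
t=10: arr=3 -> substrate=4 bound=3 product=6
t=11: arr=1 -> substrate=4 bound=3 product=7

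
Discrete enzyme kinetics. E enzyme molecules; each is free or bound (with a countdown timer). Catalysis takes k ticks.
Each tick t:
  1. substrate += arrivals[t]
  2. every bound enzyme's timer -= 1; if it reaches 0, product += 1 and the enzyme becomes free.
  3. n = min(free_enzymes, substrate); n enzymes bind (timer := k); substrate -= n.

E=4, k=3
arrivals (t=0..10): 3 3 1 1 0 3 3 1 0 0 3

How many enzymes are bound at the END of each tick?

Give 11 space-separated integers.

Answer: 3 4 4 4 4 4 4 4 4 4 4

Derivation:
t=0: arr=3 -> substrate=0 bound=3 product=0
t=1: arr=3 -> substrate=2 bound=4 product=0
t=2: arr=1 -> substrate=3 bound=4 product=0
t=3: arr=1 -> substrate=1 bound=4 product=3
t=4: arr=0 -> substrate=0 bound=4 product=4
t=5: arr=3 -> substrate=3 bound=4 product=4
t=6: arr=3 -> substrate=3 bound=4 product=7
t=7: arr=1 -> substrate=3 bound=4 product=8
t=8: arr=0 -> substrate=3 bound=4 product=8
t=9: arr=0 -> substrate=0 bound=4 product=11
t=10: arr=3 -> substrate=2 bound=4 product=12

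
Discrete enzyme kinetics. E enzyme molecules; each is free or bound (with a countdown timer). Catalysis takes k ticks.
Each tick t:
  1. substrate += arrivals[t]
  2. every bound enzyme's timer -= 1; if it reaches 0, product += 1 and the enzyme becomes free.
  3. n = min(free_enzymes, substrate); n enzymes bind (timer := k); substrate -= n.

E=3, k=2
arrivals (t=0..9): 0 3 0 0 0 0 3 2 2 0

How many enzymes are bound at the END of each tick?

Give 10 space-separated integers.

Answer: 0 3 3 0 0 0 3 3 3 3

Derivation:
t=0: arr=0 -> substrate=0 bound=0 product=0
t=1: arr=3 -> substrate=0 bound=3 product=0
t=2: arr=0 -> substrate=0 bound=3 product=0
t=3: arr=0 -> substrate=0 bound=0 product=3
t=4: arr=0 -> substrate=0 bound=0 product=3
t=5: arr=0 -> substrate=0 bound=0 product=3
t=6: arr=3 -> substrate=0 bound=3 product=3
t=7: arr=2 -> substrate=2 bound=3 product=3
t=8: arr=2 -> substrate=1 bound=3 product=6
t=9: arr=0 -> substrate=1 bound=3 product=6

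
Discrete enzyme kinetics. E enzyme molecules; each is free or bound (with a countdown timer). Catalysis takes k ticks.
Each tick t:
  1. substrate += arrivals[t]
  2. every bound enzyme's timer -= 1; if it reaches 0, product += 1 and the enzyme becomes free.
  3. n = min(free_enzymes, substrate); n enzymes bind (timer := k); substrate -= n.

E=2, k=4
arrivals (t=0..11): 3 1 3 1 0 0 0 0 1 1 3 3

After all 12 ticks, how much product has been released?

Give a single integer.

t=0: arr=3 -> substrate=1 bound=2 product=0
t=1: arr=1 -> substrate=2 bound=2 product=0
t=2: arr=3 -> substrate=5 bound=2 product=0
t=3: arr=1 -> substrate=6 bound=2 product=0
t=4: arr=0 -> substrate=4 bound=2 product=2
t=5: arr=0 -> substrate=4 bound=2 product=2
t=6: arr=0 -> substrate=4 bound=2 product=2
t=7: arr=0 -> substrate=4 bound=2 product=2
t=8: arr=1 -> substrate=3 bound=2 product=4
t=9: arr=1 -> substrate=4 bound=2 product=4
t=10: arr=3 -> substrate=7 bound=2 product=4
t=11: arr=3 -> substrate=10 bound=2 product=4

Answer: 4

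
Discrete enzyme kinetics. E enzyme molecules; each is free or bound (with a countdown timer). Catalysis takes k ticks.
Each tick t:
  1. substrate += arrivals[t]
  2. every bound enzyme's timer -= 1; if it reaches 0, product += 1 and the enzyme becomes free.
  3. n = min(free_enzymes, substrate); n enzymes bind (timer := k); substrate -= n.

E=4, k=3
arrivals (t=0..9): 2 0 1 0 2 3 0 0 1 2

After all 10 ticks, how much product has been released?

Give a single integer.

Answer: 7

Derivation:
t=0: arr=2 -> substrate=0 bound=2 product=0
t=1: arr=0 -> substrate=0 bound=2 product=0
t=2: arr=1 -> substrate=0 bound=3 product=0
t=3: arr=0 -> substrate=0 bound=1 product=2
t=4: arr=2 -> substrate=0 bound=3 product=2
t=5: arr=3 -> substrate=1 bound=4 product=3
t=6: arr=0 -> substrate=1 bound=4 product=3
t=7: arr=0 -> substrate=0 bound=3 product=5
t=8: arr=1 -> substrate=0 bound=2 product=7
t=9: arr=2 -> substrate=0 bound=4 product=7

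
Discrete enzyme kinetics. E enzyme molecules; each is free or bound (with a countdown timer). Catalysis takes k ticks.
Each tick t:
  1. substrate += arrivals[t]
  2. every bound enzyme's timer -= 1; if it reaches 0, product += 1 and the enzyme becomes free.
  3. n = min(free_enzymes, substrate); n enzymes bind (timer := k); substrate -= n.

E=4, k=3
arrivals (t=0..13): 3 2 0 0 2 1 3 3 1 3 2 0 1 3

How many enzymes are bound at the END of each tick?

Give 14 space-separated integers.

Answer: 3 4 4 2 3 4 4 4 4 4 4 4 4 4

Derivation:
t=0: arr=3 -> substrate=0 bound=3 product=0
t=1: arr=2 -> substrate=1 bound=4 product=0
t=2: arr=0 -> substrate=1 bound=4 product=0
t=3: arr=0 -> substrate=0 bound=2 product=3
t=4: arr=2 -> substrate=0 bound=3 product=4
t=5: arr=1 -> substrate=0 bound=4 product=4
t=6: arr=3 -> substrate=2 bound=4 product=5
t=7: arr=3 -> substrate=3 bound=4 product=7
t=8: arr=1 -> substrate=3 bound=4 product=8
t=9: arr=3 -> substrate=5 bound=4 product=9
t=10: arr=2 -> substrate=5 bound=4 product=11
t=11: arr=0 -> substrate=4 bound=4 product=12
t=12: arr=1 -> substrate=4 bound=4 product=13
t=13: arr=3 -> substrate=5 bound=4 product=15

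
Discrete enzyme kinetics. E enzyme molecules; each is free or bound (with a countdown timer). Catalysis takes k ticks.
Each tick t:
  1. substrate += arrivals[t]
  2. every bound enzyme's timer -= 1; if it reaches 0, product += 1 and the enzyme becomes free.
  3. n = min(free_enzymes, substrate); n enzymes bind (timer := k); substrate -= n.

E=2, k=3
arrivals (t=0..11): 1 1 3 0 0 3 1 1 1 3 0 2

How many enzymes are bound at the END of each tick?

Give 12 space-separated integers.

Answer: 1 2 2 2 2 2 2 2 2 2 2 2

Derivation:
t=0: arr=1 -> substrate=0 bound=1 product=0
t=1: arr=1 -> substrate=0 bound=2 product=0
t=2: arr=3 -> substrate=3 bound=2 product=0
t=3: arr=0 -> substrate=2 bound=2 product=1
t=4: arr=0 -> substrate=1 bound=2 product=2
t=5: arr=3 -> substrate=4 bound=2 product=2
t=6: arr=1 -> substrate=4 bound=2 product=3
t=7: arr=1 -> substrate=4 bound=2 product=4
t=8: arr=1 -> substrate=5 bound=2 product=4
t=9: arr=3 -> substrate=7 bound=2 product=5
t=10: arr=0 -> substrate=6 bound=2 product=6
t=11: arr=2 -> substrate=8 bound=2 product=6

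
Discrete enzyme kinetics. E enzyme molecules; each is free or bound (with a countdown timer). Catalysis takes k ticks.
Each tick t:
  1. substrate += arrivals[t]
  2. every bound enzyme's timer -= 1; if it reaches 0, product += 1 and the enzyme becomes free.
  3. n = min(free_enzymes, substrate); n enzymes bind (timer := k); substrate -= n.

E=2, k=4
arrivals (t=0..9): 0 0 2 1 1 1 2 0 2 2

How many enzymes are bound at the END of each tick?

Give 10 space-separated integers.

t=0: arr=0 -> substrate=0 bound=0 product=0
t=1: arr=0 -> substrate=0 bound=0 product=0
t=2: arr=2 -> substrate=0 bound=2 product=0
t=3: arr=1 -> substrate=1 bound=2 product=0
t=4: arr=1 -> substrate=2 bound=2 product=0
t=5: arr=1 -> substrate=3 bound=2 product=0
t=6: arr=2 -> substrate=3 bound=2 product=2
t=7: arr=0 -> substrate=3 bound=2 product=2
t=8: arr=2 -> substrate=5 bound=2 product=2
t=9: arr=2 -> substrate=7 bound=2 product=2

Answer: 0 0 2 2 2 2 2 2 2 2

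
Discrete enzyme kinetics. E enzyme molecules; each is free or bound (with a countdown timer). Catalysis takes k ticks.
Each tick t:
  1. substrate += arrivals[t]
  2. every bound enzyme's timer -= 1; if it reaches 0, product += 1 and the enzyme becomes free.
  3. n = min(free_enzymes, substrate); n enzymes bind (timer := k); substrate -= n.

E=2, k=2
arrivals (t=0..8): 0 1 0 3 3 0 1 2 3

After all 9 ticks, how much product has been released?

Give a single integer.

t=0: arr=0 -> substrate=0 bound=0 product=0
t=1: arr=1 -> substrate=0 bound=1 product=0
t=2: arr=0 -> substrate=0 bound=1 product=0
t=3: arr=3 -> substrate=1 bound=2 product=1
t=4: arr=3 -> substrate=4 bound=2 product=1
t=5: arr=0 -> substrate=2 bound=2 product=3
t=6: arr=1 -> substrate=3 bound=2 product=3
t=7: arr=2 -> substrate=3 bound=2 product=5
t=8: arr=3 -> substrate=6 bound=2 product=5

Answer: 5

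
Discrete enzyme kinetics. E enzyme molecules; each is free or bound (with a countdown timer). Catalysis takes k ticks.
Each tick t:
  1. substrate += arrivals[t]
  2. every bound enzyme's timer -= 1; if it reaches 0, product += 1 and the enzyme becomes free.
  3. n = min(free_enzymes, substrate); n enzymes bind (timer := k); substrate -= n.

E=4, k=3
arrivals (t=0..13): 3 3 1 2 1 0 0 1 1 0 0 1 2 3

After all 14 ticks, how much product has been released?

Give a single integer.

t=0: arr=3 -> substrate=0 bound=3 product=0
t=1: arr=3 -> substrate=2 bound=4 product=0
t=2: arr=1 -> substrate=3 bound=4 product=0
t=3: arr=2 -> substrate=2 bound=4 product=3
t=4: arr=1 -> substrate=2 bound=4 product=4
t=5: arr=0 -> substrate=2 bound=4 product=4
t=6: arr=0 -> substrate=0 bound=3 product=7
t=7: arr=1 -> substrate=0 bound=3 product=8
t=8: arr=1 -> substrate=0 bound=4 product=8
t=9: arr=0 -> substrate=0 bound=2 product=10
t=10: arr=0 -> substrate=0 bound=1 product=11
t=11: arr=1 -> substrate=0 bound=1 product=12
t=12: arr=2 -> substrate=0 bound=3 product=12
t=13: arr=3 -> substrate=2 bound=4 product=12

Answer: 12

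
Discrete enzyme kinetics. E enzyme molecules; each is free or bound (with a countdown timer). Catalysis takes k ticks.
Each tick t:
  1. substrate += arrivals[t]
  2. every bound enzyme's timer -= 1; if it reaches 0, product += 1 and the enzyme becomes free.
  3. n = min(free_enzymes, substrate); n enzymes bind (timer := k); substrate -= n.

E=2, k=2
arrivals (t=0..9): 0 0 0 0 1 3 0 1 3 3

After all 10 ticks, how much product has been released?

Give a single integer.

t=0: arr=0 -> substrate=0 bound=0 product=0
t=1: arr=0 -> substrate=0 bound=0 product=0
t=2: arr=0 -> substrate=0 bound=0 product=0
t=3: arr=0 -> substrate=0 bound=0 product=0
t=4: arr=1 -> substrate=0 bound=1 product=0
t=5: arr=3 -> substrate=2 bound=2 product=0
t=6: arr=0 -> substrate=1 bound=2 product=1
t=7: arr=1 -> substrate=1 bound=2 product=2
t=8: arr=3 -> substrate=3 bound=2 product=3
t=9: arr=3 -> substrate=5 bound=2 product=4

Answer: 4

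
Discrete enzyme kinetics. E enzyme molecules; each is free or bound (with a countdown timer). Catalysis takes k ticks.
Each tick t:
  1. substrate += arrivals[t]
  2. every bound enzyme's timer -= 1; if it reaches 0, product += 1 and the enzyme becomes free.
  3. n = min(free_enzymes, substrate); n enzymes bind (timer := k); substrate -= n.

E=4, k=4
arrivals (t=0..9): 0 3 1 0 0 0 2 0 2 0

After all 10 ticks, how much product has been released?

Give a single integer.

t=0: arr=0 -> substrate=0 bound=0 product=0
t=1: arr=3 -> substrate=0 bound=3 product=0
t=2: arr=1 -> substrate=0 bound=4 product=0
t=3: arr=0 -> substrate=0 bound=4 product=0
t=4: arr=0 -> substrate=0 bound=4 product=0
t=5: arr=0 -> substrate=0 bound=1 product=3
t=6: arr=2 -> substrate=0 bound=2 product=4
t=7: arr=0 -> substrate=0 bound=2 product=4
t=8: arr=2 -> substrate=0 bound=4 product=4
t=9: arr=0 -> substrate=0 bound=4 product=4

Answer: 4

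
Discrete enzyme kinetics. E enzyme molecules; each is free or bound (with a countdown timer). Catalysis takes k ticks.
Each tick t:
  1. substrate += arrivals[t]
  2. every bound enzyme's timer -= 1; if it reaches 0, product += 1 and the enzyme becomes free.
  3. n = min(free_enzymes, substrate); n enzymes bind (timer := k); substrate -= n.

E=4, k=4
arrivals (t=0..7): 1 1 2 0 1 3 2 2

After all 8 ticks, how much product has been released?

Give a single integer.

Answer: 4

Derivation:
t=0: arr=1 -> substrate=0 bound=1 product=0
t=1: arr=1 -> substrate=0 bound=2 product=0
t=2: arr=2 -> substrate=0 bound=4 product=0
t=3: arr=0 -> substrate=0 bound=4 product=0
t=4: arr=1 -> substrate=0 bound=4 product=1
t=5: arr=3 -> substrate=2 bound=4 product=2
t=6: arr=2 -> substrate=2 bound=4 product=4
t=7: arr=2 -> substrate=4 bound=4 product=4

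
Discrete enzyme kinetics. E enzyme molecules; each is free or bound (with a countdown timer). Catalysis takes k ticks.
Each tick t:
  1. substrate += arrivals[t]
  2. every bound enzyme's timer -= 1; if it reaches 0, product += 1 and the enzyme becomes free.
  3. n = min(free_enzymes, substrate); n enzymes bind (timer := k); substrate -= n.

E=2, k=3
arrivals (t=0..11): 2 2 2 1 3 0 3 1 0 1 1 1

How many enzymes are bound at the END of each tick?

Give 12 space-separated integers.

Answer: 2 2 2 2 2 2 2 2 2 2 2 2

Derivation:
t=0: arr=2 -> substrate=0 bound=2 product=0
t=1: arr=2 -> substrate=2 bound=2 product=0
t=2: arr=2 -> substrate=4 bound=2 product=0
t=3: arr=1 -> substrate=3 bound=2 product=2
t=4: arr=3 -> substrate=6 bound=2 product=2
t=5: arr=0 -> substrate=6 bound=2 product=2
t=6: arr=3 -> substrate=7 bound=2 product=4
t=7: arr=1 -> substrate=8 bound=2 product=4
t=8: arr=0 -> substrate=8 bound=2 product=4
t=9: arr=1 -> substrate=7 bound=2 product=6
t=10: arr=1 -> substrate=8 bound=2 product=6
t=11: arr=1 -> substrate=9 bound=2 product=6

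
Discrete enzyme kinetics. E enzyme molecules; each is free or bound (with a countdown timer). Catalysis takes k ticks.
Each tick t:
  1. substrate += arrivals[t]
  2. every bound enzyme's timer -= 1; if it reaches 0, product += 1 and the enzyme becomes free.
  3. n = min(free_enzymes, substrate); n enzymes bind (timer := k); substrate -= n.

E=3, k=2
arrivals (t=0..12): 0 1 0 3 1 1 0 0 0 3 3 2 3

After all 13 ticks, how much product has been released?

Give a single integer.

Answer: 9

Derivation:
t=0: arr=0 -> substrate=0 bound=0 product=0
t=1: arr=1 -> substrate=0 bound=1 product=0
t=2: arr=0 -> substrate=0 bound=1 product=0
t=3: arr=3 -> substrate=0 bound=3 product=1
t=4: arr=1 -> substrate=1 bound=3 product=1
t=5: arr=1 -> substrate=0 bound=2 product=4
t=6: arr=0 -> substrate=0 bound=2 product=4
t=7: arr=0 -> substrate=0 bound=0 product=6
t=8: arr=0 -> substrate=0 bound=0 product=6
t=9: arr=3 -> substrate=0 bound=3 product=6
t=10: arr=3 -> substrate=3 bound=3 product=6
t=11: arr=2 -> substrate=2 bound=3 product=9
t=12: arr=3 -> substrate=5 bound=3 product=9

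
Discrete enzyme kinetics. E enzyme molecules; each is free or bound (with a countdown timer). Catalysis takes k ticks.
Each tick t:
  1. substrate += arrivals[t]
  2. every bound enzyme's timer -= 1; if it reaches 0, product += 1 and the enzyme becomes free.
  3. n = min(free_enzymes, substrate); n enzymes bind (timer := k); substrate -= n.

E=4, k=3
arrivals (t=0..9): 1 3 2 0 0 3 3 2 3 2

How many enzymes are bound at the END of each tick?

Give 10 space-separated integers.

Answer: 1 4 4 4 2 4 4 4 4 4

Derivation:
t=0: arr=1 -> substrate=0 bound=1 product=0
t=1: arr=3 -> substrate=0 bound=4 product=0
t=2: arr=2 -> substrate=2 bound=4 product=0
t=3: arr=0 -> substrate=1 bound=4 product=1
t=4: arr=0 -> substrate=0 bound=2 product=4
t=5: arr=3 -> substrate=1 bound=4 product=4
t=6: arr=3 -> substrate=3 bound=4 product=5
t=7: arr=2 -> substrate=4 bound=4 product=6
t=8: arr=3 -> substrate=5 bound=4 product=8
t=9: arr=2 -> substrate=6 bound=4 product=9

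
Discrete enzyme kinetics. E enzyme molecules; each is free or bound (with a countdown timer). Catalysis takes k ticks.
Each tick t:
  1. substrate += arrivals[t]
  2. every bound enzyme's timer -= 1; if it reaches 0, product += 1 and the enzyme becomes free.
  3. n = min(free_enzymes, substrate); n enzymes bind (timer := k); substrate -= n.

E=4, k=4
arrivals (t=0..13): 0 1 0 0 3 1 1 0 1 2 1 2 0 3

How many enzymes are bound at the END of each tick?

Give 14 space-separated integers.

t=0: arr=0 -> substrate=0 bound=0 product=0
t=1: arr=1 -> substrate=0 bound=1 product=0
t=2: arr=0 -> substrate=0 bound=1 product=0
t=3: arr=0 -> substrate=0 bound=1 product=0
t=4: arr=3 -> substrate=0 bound=4 product=0
t=5: arr=1 -> substrate=0 bound=4 product=1
t=6: arr=1 -> substrate=1 bound=4 product=1
t=7: arr=0 -> substrate=1 bound=4 product=1
t=8: arr=1 -> substrate=0 bound=3 product=4
t=9: arr=2 -> substrate=0 bound=4 product=5
t=10: arr=1 -> substrate=1 bound=4 product=5
t=11: arr=2 -> substrate=3 bound=4 product=5
t=12: arr=0 -> substrate=1 bound=4 product=7
t=13: arr=3 -> substrate=2 bound=4 product=9

Answer: 0 1 1 1 4 4 4 4 3 4 4 4 4 4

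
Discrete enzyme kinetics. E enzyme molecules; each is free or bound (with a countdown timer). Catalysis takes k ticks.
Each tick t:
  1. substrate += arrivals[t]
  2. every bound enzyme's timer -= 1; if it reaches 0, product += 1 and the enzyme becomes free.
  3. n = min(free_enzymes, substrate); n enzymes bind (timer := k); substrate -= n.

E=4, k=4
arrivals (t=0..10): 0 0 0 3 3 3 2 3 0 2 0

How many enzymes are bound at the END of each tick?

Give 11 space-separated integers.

t=0: arr=0 -> substrate=0 bound=0 product=0
t=1: arr=0 -> substrate=0 bound=0 product=0
t=2: arr=0 -> substrate=0 bound=0 product=0
t=3: arr=3 -> substrate=0 bound=3 product=0
t=4: arr=3 -> substrate=2 bound=4 product=0
t=5: arr=3 -> substrate=5 bound=4 product=0
t=6: arr=2 -> substrate=7 bound=4 product=0
t=7: arr=3 -> substrate=7 bound=4 product=3
t=8: arr=0 -> substrate=6 bound=4 product=4
t=9: arr=2 -> substrate=8 bound=4 product=4
t=10: arr=0 -> substrate=8 bound=4 product=4

Answer: 0 0 0 3 4 4 4 4 4 4 4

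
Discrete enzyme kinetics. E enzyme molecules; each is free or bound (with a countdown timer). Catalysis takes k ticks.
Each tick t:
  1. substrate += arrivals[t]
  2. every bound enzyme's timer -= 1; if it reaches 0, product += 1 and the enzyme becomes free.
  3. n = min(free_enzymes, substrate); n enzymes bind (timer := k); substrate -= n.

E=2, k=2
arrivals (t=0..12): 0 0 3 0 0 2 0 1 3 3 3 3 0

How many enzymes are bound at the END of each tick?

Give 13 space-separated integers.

t=0: arr=0 -> substrate=0 bound=0 product=0
t=1: arr=0 -> substrate=0 bound=0 product=0
t=2: arr=3 -> substrate=1 bound=2 product=0
t=3: arr=0 -> substrate=1 bound=2 product=0
t=4: arr=0 -> substrate=0 bound=1 product=2
t=5: arr=2 -> substrate=1 bound=2 product=2
t=6: arr=0 -> substrate=0 bound=2 product=3
t=7: arr=1 -> substrate=0 bound=2 product=4
t=8: arr=3 -> substrate=2 bound=2 product=5
t=9: arr=3 -> substrate=4 bound=2 product=6
t=10: arr=3 -> substrate=6 bound=2 product=7
t=11: arr=3 -> substrate=8 bound=2 product=8
t=12: arr=0 -> substrate=7 bound=2 product=9

Answer: 0 0 2 2 1 2 2 2 2 2 2 2 2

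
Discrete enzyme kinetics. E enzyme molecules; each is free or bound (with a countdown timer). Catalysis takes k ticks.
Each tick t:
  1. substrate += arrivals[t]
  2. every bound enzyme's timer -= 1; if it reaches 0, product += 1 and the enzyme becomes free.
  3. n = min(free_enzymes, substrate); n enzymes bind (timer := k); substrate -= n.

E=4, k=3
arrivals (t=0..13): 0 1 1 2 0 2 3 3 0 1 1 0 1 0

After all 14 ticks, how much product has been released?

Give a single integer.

t=0: arr=0 -> substrate=0 bound=0 product=0
t=1: arr=1 -> substrate=0 bound=1 product=0
t=2: arr=1 -> substrate=0 bound=2 product=0
t=3: arr=2 -> substrate=0 bound=4 product=0
t=4: arr=0 -> substrate=0 bound=3 product=1
t=5: arr=2 -> substrate=0 bound=4 product=2
t=6: arr=3 -> substrate=1 bound=4 product=4
t=7: arr=3 -> substrate=4 bound=4 product=4
t=8: arr=0 -> substrate=2 bound=4 product=6
t=9: arr=1 -> substrate=1 bound=4 product=8
t=10: arr=1 -> substrate=2 bound=4 product=8
t=11: arr=0 -> substrate=0 bound=4 product=10
t=12: arr=1 -> substrate=0 bound=3 product=12
t=13: arr=0 -> substrate=0 bound=3 product=12

Answer: 12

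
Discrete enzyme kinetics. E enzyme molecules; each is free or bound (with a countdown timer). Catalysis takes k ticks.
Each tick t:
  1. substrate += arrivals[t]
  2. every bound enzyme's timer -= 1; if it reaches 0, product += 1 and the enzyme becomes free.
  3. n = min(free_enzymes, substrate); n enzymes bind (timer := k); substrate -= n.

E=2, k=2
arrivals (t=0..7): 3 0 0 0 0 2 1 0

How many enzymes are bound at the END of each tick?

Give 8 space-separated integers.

t=0: arr=3 -> substrate=1 bound=2 product=0
t=1: arr=0 -> substrate=1 bound=2 product=0
t=2: arr=0 -> substrate=0 bound=1 product=2
t=3: arr=0 -> substrate=0 bound=1 product=2
t=4: arr=0 -> substrate=0 bound=0 product=3
t=5: arr=2 -> substrate=0 bound=2 product=3
t=6: arr=1 -> substrate=1 bound=2 product=3
t=7: arr=0 -> substrate=0 bound=1 product=5

Answer: 2 2 1 1 0 2 2 1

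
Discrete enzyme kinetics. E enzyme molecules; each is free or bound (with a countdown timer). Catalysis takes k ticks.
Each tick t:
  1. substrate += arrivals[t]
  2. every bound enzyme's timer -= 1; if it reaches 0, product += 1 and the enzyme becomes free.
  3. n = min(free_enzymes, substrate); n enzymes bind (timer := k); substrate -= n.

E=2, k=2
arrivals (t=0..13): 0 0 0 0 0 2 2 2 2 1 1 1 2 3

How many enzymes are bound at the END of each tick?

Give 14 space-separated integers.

Answer: 0 0 0 0 0 2 2 2 2 2 2 2 2 2

Derivation:
t=0: arr=0 -> substrate=0 bound=0 product=0
t=1: arr=0 -> substrate=0 bound=0 product=0
t=2: arr=0 -> substrate=0 bound=0 product=0
t=3: arr=0 -> substrate=0 bound=0 product=0
t=4: arr=0 -> substrate=0 bound=0 product=0
t=5: arr=2 -> substrate=0 bound=2 product=0
t=6: arr=2 -> substrate=2 bound=2 product=0
t=7: arr=2 -> substrate=2 bound=2 product=2
t=8: arr=2 -> substrate=4 bound=2 product=2
t=9: arr=1 -> substrate=3 bound=2 product=4
t=10: arr=1 -> substrate=4 bound=2 product=4
t=11: arr=1 -> substrate=3 bound=2 product=6
t=12: arr=2 -> substrate=5 bound=2 product=6
t=13: arr=3 -> substrate=6 bound=2 product=8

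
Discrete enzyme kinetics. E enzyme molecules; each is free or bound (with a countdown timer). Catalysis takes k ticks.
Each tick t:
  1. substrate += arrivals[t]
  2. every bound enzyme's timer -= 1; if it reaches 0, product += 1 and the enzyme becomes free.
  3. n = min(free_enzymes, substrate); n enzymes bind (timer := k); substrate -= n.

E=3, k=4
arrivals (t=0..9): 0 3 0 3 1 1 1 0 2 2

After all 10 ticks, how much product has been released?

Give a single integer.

t=0: arr=0 -> substrate=0 bound=0 product=0
t=1: arr=3 -> substrate=0 bound=3 product=0
t=2: arr=0 -> substrate=0 bound=3 product=0
t=3: arr=3 -> substrate=3 bound=3 product=0
t=4: arr=1 -> substrate=4 bound=3 product=0
t=5: arr=1 -> substrate=2 bound=3 product=3
t=6: arr=1 -> substrate=3 bound=3 product=3
t=7: arr=0 -> substrate=3 bound=3 product=3
t=8: arr=2 -> substrate=5 bound=3 product=3
t=9: arr=2 -> substrate=4 bound=3 product=6

Answer: 6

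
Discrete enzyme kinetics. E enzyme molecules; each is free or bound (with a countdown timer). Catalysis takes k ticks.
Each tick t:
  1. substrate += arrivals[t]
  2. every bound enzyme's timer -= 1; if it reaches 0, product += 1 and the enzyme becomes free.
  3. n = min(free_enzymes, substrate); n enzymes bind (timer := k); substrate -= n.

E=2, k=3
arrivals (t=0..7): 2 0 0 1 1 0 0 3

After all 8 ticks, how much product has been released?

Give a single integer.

t=0: arr=2 -> substrate=0 bound=2 product=0
t=1: arr=0 -> substrate=0 bound=2 product=0
t=2: arr=0 -> substrate=0 bound=2 product=0
t=3: arr=1 -> substrate=0 bound=1 product=2
t=4: arr=1 -> substrate=0 bound=2 product=2
t=5: arr=0 -> substrate=0 bound=2 product=2
t=6: arr=0 -> substrate=0 bound=1 product=3
t=7: arr=3 -> substrate=1 bound=2 product=4

Answer: 4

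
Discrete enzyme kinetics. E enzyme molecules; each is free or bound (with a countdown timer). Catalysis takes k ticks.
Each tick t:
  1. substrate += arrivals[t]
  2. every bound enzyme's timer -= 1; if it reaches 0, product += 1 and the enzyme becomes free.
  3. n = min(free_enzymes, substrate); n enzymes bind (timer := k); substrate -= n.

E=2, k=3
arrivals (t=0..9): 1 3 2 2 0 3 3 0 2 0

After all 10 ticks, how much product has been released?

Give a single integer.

t=0: arr=1 -> substrate=0 bound=1 product=0
t=1: arr=3 -> substrate=2 bound=2 product=0
t=2: arr=2 -> substrate=4 bound=2 product=0
t=3: arr=2 -> substrate=5 bound=2 product=1
t=4: arr=0 -> substrate=4 bound=2 product=2
t=5: arr=3 -> substrate=7 bound=2 product=2
t=6: arr=3 -> substrate=9 bound=2 product=3
t=7: arr=0 -> substrate=8 bound=2 product=4
t=8: arr=2 -> substrate=10 bound=2 product=4
t=9: arr=0 -> substrate=9 bound=2 product=5

Answer: 5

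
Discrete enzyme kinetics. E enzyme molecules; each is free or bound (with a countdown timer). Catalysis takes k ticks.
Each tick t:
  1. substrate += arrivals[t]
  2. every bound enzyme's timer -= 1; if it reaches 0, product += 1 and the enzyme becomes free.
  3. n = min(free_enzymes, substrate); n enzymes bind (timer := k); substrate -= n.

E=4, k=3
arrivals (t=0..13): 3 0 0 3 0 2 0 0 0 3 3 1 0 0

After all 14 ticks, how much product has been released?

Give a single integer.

t=0: arr=3 -> substrate=0 bound=3 product=0
t=1: arr=0 -> substrate=0 bound=3 product=0
t=2: arr=0 -> substrate=0 bound=3 product=0
t=3: arr=3 -> substrate=0 bound=3 product=3
t=4: arr=0 -> substrate=0 bound=3 product=3
t=5: arr=2 -> substrate=1 bound=4 product=3
t=6: arr=0 -> substrate=0 bound=2 product=6
t=7: arr=0 -> substrate=0 bound=2 product=6
t=8: arr=0 -> substrate=0 bound=1 product=7
t=9: arr=3 -> substrate=0 bound=3 product=8
t=10: arr=3 -> substrate=2 bound=4 product=8
t=11: arr=1 -> substrate=3 bound=4 product=8
t=12: arr=0 -> substrate=0 bound=4 product=11
t=13: arr=0 -> substrate=0 bound=3 product=12

Answer: 12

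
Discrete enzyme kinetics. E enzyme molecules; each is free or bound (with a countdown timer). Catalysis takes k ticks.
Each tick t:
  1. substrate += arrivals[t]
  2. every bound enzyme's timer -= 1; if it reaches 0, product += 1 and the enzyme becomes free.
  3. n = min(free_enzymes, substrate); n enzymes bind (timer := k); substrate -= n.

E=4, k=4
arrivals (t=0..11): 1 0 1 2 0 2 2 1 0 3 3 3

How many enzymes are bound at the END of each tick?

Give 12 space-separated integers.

Answer: 1 1 2 4 3 4 4 4 4 4 4 4

Derivation:
t=0: arr=1 -> substrate=0 bound=1 product=0
t=1: arr=0 -> substrate=0 bound=1 product=0
t=2: arr=1 -> substrate=0 bound=2 product=0
t=3: arr=2 -> substrate=0 bound=4 product=0
t=4: arr=0 -> substrate=0 bound=3 product=1
t=5: arr=2 -> substrate=1 bound=4 product=1
t=6: arr=2 -> substrate=2 bound=4 product=2
t=7: arr=1 -> substrate=1 bound=4 product=4
t=8: arr=0 -> substrate=1 bound=4 product=4
t=9: arr=3 -> substrate=3 bound=4 product=5
t=10: arr=3 -> substrate=5 bound=4 product=6
t=11: arr=3 -> substrate=6 bound=4 product=8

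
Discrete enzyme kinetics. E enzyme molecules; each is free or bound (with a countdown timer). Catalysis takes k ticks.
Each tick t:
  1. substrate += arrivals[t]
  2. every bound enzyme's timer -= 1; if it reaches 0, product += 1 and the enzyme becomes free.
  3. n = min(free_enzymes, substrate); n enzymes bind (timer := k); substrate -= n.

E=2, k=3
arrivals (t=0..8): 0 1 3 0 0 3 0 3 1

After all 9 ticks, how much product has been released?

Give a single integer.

Answer: 4

Derivation:
t=0: arr=0 -> substrate=0 bound=0 product=0
t=1: arr=1 -> substrate=0 bound=1 product=0
t=2: arr=3 -> substrate=2 bound=2 product=0
t=3: arr=0 -> substrate=2 bound=2 product=0
t=4: arr=0 -> substrate=1 bound=2 product=1
t=5: arr=3 -> substrate=3 bound=2 product=2
t=6: arr=0 -> substrate=3 bound=2 product=2
t=7: arr=3 -> substrate=5 bound=2 product=3
t=8: arr=1 -> substrate=5 bound=2 product=4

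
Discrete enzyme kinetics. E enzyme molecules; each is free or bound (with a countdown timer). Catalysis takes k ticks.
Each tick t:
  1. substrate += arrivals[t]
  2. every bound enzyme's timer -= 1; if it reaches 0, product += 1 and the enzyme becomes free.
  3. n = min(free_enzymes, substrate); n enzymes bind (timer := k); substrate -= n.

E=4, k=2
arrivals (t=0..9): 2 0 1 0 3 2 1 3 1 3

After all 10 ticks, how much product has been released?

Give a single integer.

Answer: 11

Derivation:
t=0: arr=2 -> substrate=0 bound=2 product=0
t=1: arr=0 -> substrate=0 bound=2 product=0
t=2: arr=1 -> substrate=0 bound=1 product=2
t=3: arr=0 -> substrate=0 bound=1 product=2
t=4: arr=3 -> substrate=0 bound=3 product=3
t=5: arr=2 -> substrate=1 bound=4 product=3
t=6: arr=1 -> substrate=0 bound=3 product=6
t=7: arr=3 -> substrate=1 bound=4 product=7
t=8: arr=1 -> substrate=0 bound=4 product=9
t=9: arr=3 -> substrate=1 bound=4 product=11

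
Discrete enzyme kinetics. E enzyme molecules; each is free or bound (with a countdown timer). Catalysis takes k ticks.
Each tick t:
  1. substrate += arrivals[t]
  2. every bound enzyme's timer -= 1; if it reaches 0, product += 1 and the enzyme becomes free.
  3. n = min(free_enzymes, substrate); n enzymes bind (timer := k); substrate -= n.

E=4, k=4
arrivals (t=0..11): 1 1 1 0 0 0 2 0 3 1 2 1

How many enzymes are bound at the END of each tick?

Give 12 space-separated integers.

t=0: arr=1 -> substrate=0 bound=1 product=0
t=1: arr=1 -> substrate=0 bound=2 product=0
t=2: arr=1 -> substrate=0 bound=3 product=0
t=3: arr=0 -> substrate=0 bound=3 product=0
t=4: arr=0 -> substrate=0 bound=2 product=1
t=5: arr=0 -> substrate=0 bound=1 product=2
t=6: arr=2 -> substrate=0 bound=2 product=3
t=7: arr=0 -> substrate=0 bound=2 product=3
t=8: arr=3 -> substrate=1 bound=4 product=3
t=9: arr=1 -> substrate=2 bound=4 product=3
t=10: arr=2 -> substrate=2 bound=4 product=5
t=11: arr=1 -> substrate=3 bound=4 product=5

Answer: 1 2 3 3 2 1 2 2 4 4 4 4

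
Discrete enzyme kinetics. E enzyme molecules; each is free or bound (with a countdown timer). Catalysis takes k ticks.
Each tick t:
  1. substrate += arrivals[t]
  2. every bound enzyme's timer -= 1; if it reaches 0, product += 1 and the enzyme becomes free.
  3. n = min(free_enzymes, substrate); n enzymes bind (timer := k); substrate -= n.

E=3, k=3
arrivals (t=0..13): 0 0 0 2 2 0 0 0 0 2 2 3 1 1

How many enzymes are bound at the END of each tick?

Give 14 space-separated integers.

t=0: arr=0 -> substrate=0 bound=0 product=0
t=1: arr=0 -> substrate=0 bound=0 product=0
t=2: arr=0 -> substrate=0 bound=0 product=0
t=3: arr=2 -> substrate=0 bound=2 product=0
t=4: arr=2 -> substrate=1 bound=3 product=0
t=5: arr=0 -> substrate=1 bound=3 product=0
t=6: arr=0 -> substrate=0 bound=2 product=2
t=7: arr=0 -> substrate=0 bound=1 product=3
t=8: arr=0 -> substrate=0 bound=1 product=3
t=9: arr=2 -> substrate=0 bound=2 product=4
t=10: arr=2 -> substrate=1 bound=3 product=4
t=11: arr=3 -> substrate=4 bound=3 product=4
t=12: arr=1 -> substrate=3 bound=3 product=6
t=13: arr=1 -> substrate=3 bound=3 product=7

Answer: 0 0 0 2 3 3 2 1 1 2 3 3 3 3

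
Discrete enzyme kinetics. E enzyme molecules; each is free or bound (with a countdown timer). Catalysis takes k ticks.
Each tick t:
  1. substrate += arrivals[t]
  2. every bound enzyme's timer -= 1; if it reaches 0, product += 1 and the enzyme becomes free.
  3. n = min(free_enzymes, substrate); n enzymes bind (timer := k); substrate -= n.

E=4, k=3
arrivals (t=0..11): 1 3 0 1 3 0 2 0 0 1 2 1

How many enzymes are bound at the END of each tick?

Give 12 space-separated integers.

t=0: arr=1 -> substrate=0 bound=1 product=0
t=1: arr=3 -> substrate=0 bound=4 product=0
t=2: arr=0 -> substrate=0 bound=4 product=0
t=3: arr=1 -> substrate=0 bound=4 product=1
t=4: arr=3 -> substrate=0 bound=4 product=4
t=5: arr=0 -> substrate=0 bound=4 product=4
t=6: arr=2 -> substrate=1 bound=4 product=5
t=7: arr=0 -> substrate=0 bound=2 product=8
t=8: arr=0 -> substrate=0 bound=2 product=8
t=9: arr=1 -> substrate=0 bound=2 product=9
t=10: arr=2 -> substrate=0 bound=3 product=10
t=11: arr=1 -> substrate=0 bound=4 product=10

Answer: 1 4 4 4 4 4 4 2 2 2 3 4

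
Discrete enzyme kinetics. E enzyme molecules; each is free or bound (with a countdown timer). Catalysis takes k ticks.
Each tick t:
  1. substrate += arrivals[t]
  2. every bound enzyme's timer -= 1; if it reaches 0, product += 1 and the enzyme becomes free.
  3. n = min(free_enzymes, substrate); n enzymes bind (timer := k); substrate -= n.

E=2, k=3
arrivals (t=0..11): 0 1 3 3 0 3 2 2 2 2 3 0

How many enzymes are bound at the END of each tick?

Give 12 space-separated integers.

t=0: arr=0 -> substrate=0 bound=0 product=0
t=1: arr=1 -> substrate=0 bound=1 product=0
t=2: arr=3 -> substrate=2 bound=2 product=0
t=3: arr=3 -> substrate=5 bound=2 product=0
t=4: arr=0 -> substrate=4 bound=2 product=1
t=5: arr=3 -> substrate=6 bound=2 product=2
t=6: arr=2 -> substrate=8 bound=2 product=2
t=7: arr=2 -> substrate=9 bound=2 product=3
t=8: arr=2 -> substrate=10 bound=2 product=4
t=9: arr=2 -> substrate=12 bound=2 product=4
t=10: arr=3 -> substrate=14 bound=2 product=5
t=11: arr=0 -> substrate=13 bound=2 product=6

Answer: 0 1 2 2 2 2 2 2 2 2 2 2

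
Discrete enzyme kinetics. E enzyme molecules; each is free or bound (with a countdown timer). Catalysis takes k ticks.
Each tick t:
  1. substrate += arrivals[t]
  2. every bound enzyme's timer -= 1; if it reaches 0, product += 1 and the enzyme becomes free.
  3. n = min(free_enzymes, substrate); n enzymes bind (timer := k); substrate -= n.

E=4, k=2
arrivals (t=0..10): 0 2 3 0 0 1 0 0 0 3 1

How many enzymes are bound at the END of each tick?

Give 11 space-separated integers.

Answer: 0 2 4 3 1 1 1 0 0 3 4

Derivation:
t=0: arr=0 -> substrate=0 bound=0 product=0
t=1: arr=2 -> substrate=0 bound=2 product=0
t=2: arr=3 -> substrate=1 bound=4 product=0
t=3: arr=0 -> substrate=0 bound=3 product=2
t=4: arr=0 -> substrate=0 bound=1 product=4
t=5: arr=1 -> substrate=0 bound=1 product=5
t=6: arr=0 -> substrate=0 bound=1 product=5
t=7: arr=0 -> substrate=0 bound=0 product=6
t=8: arr=0 -> substrate=0 bound=0 product=6
t=9: arr=3 -> substrate=0 bound=3 product=6
t=10: arr=1 -> substrate=0 bound=4 product=6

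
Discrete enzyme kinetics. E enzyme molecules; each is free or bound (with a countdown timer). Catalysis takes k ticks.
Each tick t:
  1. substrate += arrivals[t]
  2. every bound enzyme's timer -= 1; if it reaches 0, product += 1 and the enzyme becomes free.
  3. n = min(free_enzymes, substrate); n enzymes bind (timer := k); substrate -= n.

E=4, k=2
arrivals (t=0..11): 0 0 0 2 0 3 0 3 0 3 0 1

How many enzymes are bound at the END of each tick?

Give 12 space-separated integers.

Answer: 0 0 0 2 2 3 3 3 3 3 3 1

Derivation:
t=0: arr=0 -> substrate=0 bound=0 product=0
t=1: arr=0 -> substrate=0 bound=0 product=0
t=2: arr=0 -> substrate=0 bound=0 product=0
t=3: arr=2 -> substrate=0 bound=2 product=0
t=4: arr=0 -> substrate=0 bound=2 product=0
t=5: arr=3 -> substrate=0 bound=3 product=2
t=6: arr=0 -> substrate=0 bound=3 product=2
t=7: arr=3 -> substrate=0 bound=3 product=5
t=8: arr=0 -> substrate=0 bound=3 product=5
t=9: arr=3 -> substrate=0 bound=3 product=8
t=10: arr=0 -> substrate=0 bound=3 product=8
t=11: arr=1 -> substrate=0 bound=1 product=11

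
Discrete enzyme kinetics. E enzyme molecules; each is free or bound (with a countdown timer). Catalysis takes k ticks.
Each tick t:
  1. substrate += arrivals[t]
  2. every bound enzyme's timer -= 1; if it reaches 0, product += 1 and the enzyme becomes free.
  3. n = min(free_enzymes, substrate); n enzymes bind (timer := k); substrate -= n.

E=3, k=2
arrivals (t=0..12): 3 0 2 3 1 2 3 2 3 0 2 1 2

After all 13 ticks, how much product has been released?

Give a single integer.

Answer: 17

Derivation:
t=0: arr=3 -> substrate=0 bound=3 product=0
t=1: arr=0 -> substrate=0 bound=3 product=0
t=2: arr=2 -> substrate=0 bound=2 product=3
t=3: arr=3 -> substrate=2 bound=3 product=3
t=4: arr=1 -> substrate=1 bound=3 product=5
t=5: arr=2 -> substrate=2 bound=3 product=6
t=6: arr=3 -> substrate=3 bound=3 product=8
t=7: arr=2 -> substrate=4 bound=3 product=9
t=8: arr=3 -> substrate=5 bound=3 product=11
t=9: arr=0 -> substrate=4 bound=3 product=12
t=10: arr=2 -> substrate=4 bound=3 product=14
t=11: arr=1 -> substrate=4 bound=3 product=15
t=12: arr=2 -> substrate=4 bound=3 product=17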